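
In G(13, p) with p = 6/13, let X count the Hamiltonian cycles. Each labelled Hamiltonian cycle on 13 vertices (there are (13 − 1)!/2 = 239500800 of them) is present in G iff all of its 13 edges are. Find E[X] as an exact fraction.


K_13 has (13 − 1)!/2 = 239500800 labelled Hamiltonian cycles.
For each such Hamiltonian cycle H, let X_H = 1 if all 13 edges of H are present in G. Then P[X_H = 1] = p^{13} = (6/13)^{13} = 13060694016/302875106592253.
By linearity of expectation: E[X] = Σ_H E[X_H] = 239500800 · p^{13} = 239500800 · 13060694016/302875106592253 = 3128046665387212800/302875106592253.
Numerically: E[X] ≈ 1.03e+04.

E[X] = 239500800 · (6/13)^{13} = 3128046665387212800/302875106592253 ≈ 1.03e+04.


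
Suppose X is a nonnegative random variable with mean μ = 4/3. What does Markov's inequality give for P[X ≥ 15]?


μ = E[X] = 4/3, a = 15.
Markov: P[X ≥ 15] ≤ μ/a = (4/3)/15 = 4/45.
Numerically: ≈ 0.0889.
(Since a = 15 > μ = 1.3333, the bound 4/45 is < 1 and informative.)

P[X ≥ 15] ≤ 4/45 ≈ 0.0889.


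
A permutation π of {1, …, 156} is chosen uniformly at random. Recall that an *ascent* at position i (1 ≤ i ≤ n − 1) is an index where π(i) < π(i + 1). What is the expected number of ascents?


Write X = Σ X_I over i = 1, …, 155, with X_I the indicator of one ascent.
There are 155 indicators.
For each fixed i, the pair (π(i), π(i+1)) is a uniformly random ordered pair of distinct values from {1, …, 156}; by symmetry P[π(i) < π(i+1)] = 1/2.
By linearity: E[X] = 155 · (1/2) = (156 − 1) · (1/2) = 155/2 ≈ 77.5000.

E[X] = 155/2 = 77.5000.


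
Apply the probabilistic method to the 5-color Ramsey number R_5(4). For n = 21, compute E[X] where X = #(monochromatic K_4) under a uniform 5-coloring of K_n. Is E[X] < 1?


E[X] = C(21, 4) · 5^{1 − 6} = 5985 · 5^{−5} = 5985/3125.
As a reduced fraction: E[X] = 1197/625 ≈ 1.9152.
Is E[X] < 1? NO.
Since E[X] ≥ 1, the first-moment bound is inconclusive at n = 21; it does NOT by itself certify R_5(4) > 21.

E[X] = 1197/625 ≈ 1.9152; E[X] ≥ 1; first-moment method inconclusive here.


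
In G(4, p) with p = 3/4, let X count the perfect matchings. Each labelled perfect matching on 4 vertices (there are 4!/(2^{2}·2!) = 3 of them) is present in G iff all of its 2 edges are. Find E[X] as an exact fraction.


K_4 has 4!/(2^{2}·2!) = 3 labelled perfect matchings.
For each such perfect matching H, let X_H = 1 if all 2 edges of H are present in G. Then P[X_H = 1] = p^{2} = (3/4)^{2} = 9/16.
By linearity: E[X] = Σ_H E[X_H] = 3 · p^{2} = 3 · 9/16 = 27/16.
Numerically: E[X] ≈ 1.6875.

E[X] = 3 · (3/4)^{2} = 27/16 ≈ 1.6875.


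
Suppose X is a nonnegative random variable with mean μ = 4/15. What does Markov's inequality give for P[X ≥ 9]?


μ = E[X] = 4/15, a = 9.
Markov: P[X ≥ 9] ≤ μ/a = (4/15)/9 = 4/135.
Numerically: ≈ 0.030.
(Since a = 9 > μ = 0.267, the bound 4/135 is < 1 and informative.)

P[X ≥ 9] ≤ 4/135 ≈ 0.030.


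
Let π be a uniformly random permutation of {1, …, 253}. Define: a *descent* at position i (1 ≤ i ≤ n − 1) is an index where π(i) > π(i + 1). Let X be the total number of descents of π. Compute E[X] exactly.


Write X = Σ X_I over i = 1, …, 252, with X_I the indicator of one descent.
There are 252 indicators.
For each fixed i, the pair (π(i), π(i+1)) is a uniformly random ordered pair of distinct values from {1, …, 253}; by symmetry P[π(i) > π(i+1)] = 1/2.
By linearity: E[X] = 252 · (1/2) = (253 − 1) · (1/2) = 126 ≈ 126.000000.

E[X] = 126 = 126.000000.


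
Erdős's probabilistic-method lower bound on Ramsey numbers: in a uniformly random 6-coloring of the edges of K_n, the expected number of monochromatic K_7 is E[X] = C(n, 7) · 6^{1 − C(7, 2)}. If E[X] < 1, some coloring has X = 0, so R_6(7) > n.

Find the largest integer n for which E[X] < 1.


We need C(n, 7) · 6^{1 − 21} < 1, i.e. C(n, 7) < 6^{21 − 1} = 3656158440062976.
Check values of n near the boundary:
  n = 564: C(564, 7) = 3469685994423792; 3469685994423792 < 3656158440062976? YES
  n = 565: C(565, 7) = 3513212521235560; 3513212521235560 < 3656158440062976? YES
  n = 566: C(566, 7) = 3557206237959440; 3557206237959440 < 3656158440062976? YES
  n = 567: C(567, 7) = 3601671315933933; 3601671315933933 < 3656158440062976? YES
  n = 568: C(568, 7) = 3646611956239704; 3646611956239704 < 3656158440062976? YES
  n = 569: C(569, 7) = 3692032389858348; 3692032389858348 < 3656158440062976? NO
  n = 570: C(570, 7) = 3737936877831720; 3737936877831720 < 3656158440062976? NO
The largest n with C(n, 7) < 3656158440062976 is n = 568 (where E[X] = 16882462760369/16926659444736 ≈ 0.997389). Hence R_6(7) > 568, i.e. R_6(7) ≥ 569.

Largest n = 568; hence R_6(7) > 568.


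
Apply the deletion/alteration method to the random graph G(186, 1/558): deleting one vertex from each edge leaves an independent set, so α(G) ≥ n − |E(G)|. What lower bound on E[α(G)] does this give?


E[|E(G)|] = C(186, 2)·p = 17205 · (1/558) = 185/6.
E[α(G)] ≥ n − E[|E(G)|] = 186 − 185/6 = 931/6.
Numerically: ≈ 155.166667.
(This is only a lower bound; the true E[α(G)] may be larger.)

E[α(G)] ≥ 931/6 ≈ 155.166667.


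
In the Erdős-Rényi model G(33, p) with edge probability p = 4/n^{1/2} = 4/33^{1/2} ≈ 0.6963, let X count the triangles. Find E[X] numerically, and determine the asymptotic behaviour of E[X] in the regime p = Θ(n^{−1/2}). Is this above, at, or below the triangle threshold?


Number of potential triangles: C(33, 3) = 5456.
Each occurs with probability p³ ≈ (0.6963)³ ≈ 3.376052e-01.
By linearity: E[X] = C(33, 3)·p³ ≈ 5456 · 3.376052e-01 ≈ 1841.9737.
Since α = 1/2 < 1, p = c/n^{1/2} ≫ 1/n is above the triangle threshold p ~ 1/n. Asymptotically E[X] ~ (c³/6)·n^{3(1−α)} = (4³/6)·n^{1.5} → ∞; triangles are abundant w.h.p.

E[X] ≈ 1841.9737; in regime p = Θ(1/n^{1/2}) E[X] diverges (above the triangle threshold p ~ 1/n).


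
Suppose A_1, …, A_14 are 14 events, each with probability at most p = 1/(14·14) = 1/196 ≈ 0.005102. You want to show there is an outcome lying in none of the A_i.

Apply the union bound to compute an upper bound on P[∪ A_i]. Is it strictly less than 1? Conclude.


Union bound: P[∪_{i=1}^{14} A_i] ≤ Σ_i P[A_i] ≤ 14·p = 14·(1/196) = 1/14.
Numerically: 1/14 ≈ 0.071429.
Is 1/14 < 1? YES.
Since P[∪ A_i] ≤ 1/14 < 1, the complement has P[∩ A_i^c] ≥ 1 − 1/14 = 13/14 > 0, so some outcome avoids every A_i.

14·p = 1/14 ≈ 0.071429; existence CERTIFIED by the union bound.


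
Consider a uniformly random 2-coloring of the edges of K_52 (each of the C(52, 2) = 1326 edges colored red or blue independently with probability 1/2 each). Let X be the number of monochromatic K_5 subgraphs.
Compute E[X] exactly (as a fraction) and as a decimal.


Let X = Σ_S X_S over the C(52, 5) = 2598960 subsets S of size 5, where X_S = 1 if the K_5 on S is monochromatic.
For a fixed S, the K_5 on S has C(5, 2) = 10 edges. P[all 10 edges red] = (1/2)^10, and likewise for blue, so P[monochromatic] = 2·(1/2)^10 = 2^{1 − 10} = 1/512.
Summing: E[X] = C(52, 5) · 2^{1 − 10} = 2598960 · 1/512 = 162435/32.
Numerically: E[X] ≈ 5076.093750.

E[X] = C(52,5)·2^(1−C(5,2)) = 162435/32 ≈ 5076.093750.


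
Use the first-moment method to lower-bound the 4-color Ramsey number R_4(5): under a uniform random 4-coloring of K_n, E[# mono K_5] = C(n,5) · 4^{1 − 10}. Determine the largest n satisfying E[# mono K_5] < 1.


We need C(n, 5) · 4^{1 − 10} < 1, i.e. C(n, 5) < 4^{10 − 1} = 262144.
Check values of n near the boundary:
  n = 32: C(32, 5) = 201376; 201376 < 262144? YES
  n = 33: C(33, 5) = 237336; 237336 < 262144? YES
  n = 34: C(34, 5) = 278256; 278256 < 262144? NO
  n = 35: C(35, 5) = 324632; 324632 < 262144? NO
  n = 36: C(36, 5) = 376992; 376992 < 262144? NO
The largest n with C(n, 5) < 262144 is n = 33 (where E[X] = 29667/32768 ≈ 0.9054). Hence R_4(5) > 33, i.e. R_4(5) ≥ 34.

Largest n = 33; hence R_4(5) > 33.


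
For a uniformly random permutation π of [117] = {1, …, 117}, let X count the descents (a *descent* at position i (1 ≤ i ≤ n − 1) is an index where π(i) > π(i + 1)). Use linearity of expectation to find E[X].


Write X = Σ X_I over i = 1, …, 116, with X_I the indicator of one descent.
There are 116 indicators.
For each fixed i, the pair (π(i), π(i+1)) is a uniformly random ordered pair of distinct values from {1, …, 117}; by symmetry P[π(i) > π(i+1)] = 1/2.
By linearity: E[X] = 116 · (1/2) = (117 − 1) · (1/2) = 58 ≈ 58.0000.

E[X] = 58 = 58.0000.


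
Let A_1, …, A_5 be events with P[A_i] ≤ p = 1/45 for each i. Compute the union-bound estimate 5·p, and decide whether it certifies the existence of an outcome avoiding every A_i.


Union bound: P[∪_{i=1}^{5} A_i] ≤ Σ_i P[A_i] ≤ 5·p = 5·(1/45) = 1/9.
Numerically: 1/9 ≈ 0.111.
Is 1/9 < 1? YES.
Since P[∪ A_i] ≤ 1/9 < 1, the complement has P[∩ A_i^c] ≥ 1 − 1/9 = 8/9 > 0, so some outcome avoids every A_i.

5·p = 1/9 ≈ 0.111; existence CERTIFIED by the union bound.


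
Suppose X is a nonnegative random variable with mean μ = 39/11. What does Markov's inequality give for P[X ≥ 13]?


μ = E[X] = 39/11, a = 13.
Markov: P[X ≥ 13] ≤ μ/a = (39/11)/13 = 3/11.
Numerically: ≈ 0.272727.
(Since a = 13 > μ = 3.545455, the bound 3/11 is < 1 and informative.)

P[X ≥ 13] ≤ 3/11 ≈ 0.272727.


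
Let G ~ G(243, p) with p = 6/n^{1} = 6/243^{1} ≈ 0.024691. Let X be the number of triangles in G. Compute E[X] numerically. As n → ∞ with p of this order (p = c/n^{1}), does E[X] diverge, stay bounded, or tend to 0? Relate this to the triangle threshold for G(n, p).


Number of potential triangles: C(243, 3) = 2362041.
Each occurs with probability p³ ≈ (0.024691)³ ≈ 1.5053411e-05.
By linearity: E[X] = C(243, 3)·p³ ≈ 2362041 · 1.5053411e-05 ≈ 35.55677.
Here α = 1, so p = 6/n is exactly at the triangle threshold p ~ 1/n. Asymptotically E[X] → c³/6 = 6³/6 = 36 ≈ 36.00000, a bounded constant. In this regime the triangle count is asymptotically Poisson(c³/6).

E[X] ≈ 35.55677; in regime p = Θ(1/n^{1}) E[X] stays bounded (at the triangle threshold p ~ 1/n).


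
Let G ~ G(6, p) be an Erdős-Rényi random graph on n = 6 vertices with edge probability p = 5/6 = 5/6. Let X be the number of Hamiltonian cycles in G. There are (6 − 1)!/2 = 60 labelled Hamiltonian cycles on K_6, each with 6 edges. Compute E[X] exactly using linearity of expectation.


K_6 has (6 − 1)!/2 = 60 labelled Hamiltonian cycles.
For each such Hamiltonian cycle H, let X_H = 1 if all 6 edges of H are present in G. Then P[X_H = 1] = p^{6} = (5/6)^{6} = 15625/46656.
By linearity of expectation: E[X] = Σ_H E[X_H] = 60 · p^{6} = 60 · 15625/46656 = 78125/3888.
Numerically: E[X] ≈ 20.094.

E[X] = 60 · (5/6)^{6} = 78125/3888 ≈ 20.094.


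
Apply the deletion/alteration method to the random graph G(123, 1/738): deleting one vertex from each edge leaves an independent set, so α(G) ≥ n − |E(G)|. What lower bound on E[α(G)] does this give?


E[|E(G)|] = C(123, 2)·p = 7503 · (1/738) = 61/6.
E[α(G)] ≥ n − E[|E(G)|] = 123 − 61/6 = 677/6.
Numerically: ≈ 112.833.
(This is only a lower bound; the true E[α(G)] may be larger.)

E[α(G)] ≥ 677/6 ≈ 112.833.


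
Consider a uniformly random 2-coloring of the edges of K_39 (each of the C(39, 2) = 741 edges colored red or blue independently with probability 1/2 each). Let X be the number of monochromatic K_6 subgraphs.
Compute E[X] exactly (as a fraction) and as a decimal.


Let X = Σ_S X_S over the C(39, 6) = 3262623 subsets S of size 6, where X_S = 1 if the K_6 on S is monochromatic.
For a fixed S, the K_6 on S has C(6, 2) = 15 edges. P[all 15 edges red] = (1/2)^15, and likewise for blue, so P[monochromatic] = 2·(1/2)^15 = 2^{1 − 15} = 1/16384.
By linearity of expectation: E[X] = C(39, 6) · 2^{1 − 15} = 3262623 · 1/16384 = 3262623/16384.
Numerically: E[X] ≈ 199.134705.

E[X] = C(39,6)·2^(1−C(6,2)) = 3262623/16384 ≈ 199.134705.


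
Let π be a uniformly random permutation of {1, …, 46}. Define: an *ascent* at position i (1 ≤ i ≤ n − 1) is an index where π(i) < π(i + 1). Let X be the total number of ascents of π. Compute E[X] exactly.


Write X = Σ X_I over i = 1, …, 45, with X_I the indicator of one ascent.
There are 45 indicators.
For each fixed i, the pair (π(i), π(i+1)) is a uniformly random ordered pair of distinct values from {1, …, 46}; by symmetry P[π(i) < π(i+1)] = 1/2.
By linearity: E[X] = 45 · (1/2) = (46 − 1) · (1/2) = 45/2 ≈ 22.500.

E[X] = 45/2 = 22.500.


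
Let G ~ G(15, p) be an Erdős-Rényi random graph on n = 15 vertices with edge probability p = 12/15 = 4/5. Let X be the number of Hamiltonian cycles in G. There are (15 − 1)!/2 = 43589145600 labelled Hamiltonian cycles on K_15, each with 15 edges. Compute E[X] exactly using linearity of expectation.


K_15 has (15 − 1)!/2 = 43589145600 labelled Hamiltonian cycles.
For each such Hamiltonian cycle H, let X_H = 1 if all 15 edges of H are present in G. Then P[X_H = 1] = p^{15} = (4/5)^{15} = 1073741824/30517578125.
By linearity: E[X] = Σ_H E[X_H] = 43589145600 · p^{15} = 43589145600 · 1073741824/30517578125 = 1872139548125822976/1220703125.
Numerically: E[X] ≈ 1.5337e+09.

E[X] = 43589145600 · (4/5)^{15} = 1872139548125822976/1220703125 ≈ 1.5337e+09.


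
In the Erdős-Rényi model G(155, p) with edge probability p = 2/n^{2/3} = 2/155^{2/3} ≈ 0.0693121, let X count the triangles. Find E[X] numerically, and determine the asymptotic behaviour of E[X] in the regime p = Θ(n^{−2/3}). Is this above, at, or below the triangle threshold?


Number of potential triangles: C(155, 3) = 608685.
Each occurs with probability p³ ≈ (0.0693121)³ ≈ 3.32986472e-04.
By linearity: E[X] = C(155, 3)·p³ ≈ 608685 · 3.32986472e-04 ≈ 202.683871.
Since α = 2/3 < 1, p = c/n^{2/3} ≫ 1/n is above the triangle threshold p ~ 1/n. Asymptotically E[X] ~ (c³/6)·n^{3(1−α)} = (2³/6)·n^{1} → ∞; triangles are abundant w.h.p.

E[X] ≈ 202.683871; in regime p = Θ(1/n^{2/3}) E[X] diverges (above the triangle threshold p ~ 1/n).


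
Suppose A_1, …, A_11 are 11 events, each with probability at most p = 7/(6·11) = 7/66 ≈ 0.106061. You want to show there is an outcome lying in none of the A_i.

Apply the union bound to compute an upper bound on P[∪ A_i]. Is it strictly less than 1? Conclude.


Union bound: P[∪_{i=1}^{11} A_i] ≤ Σ_i P[A_i] ≤ 11·p = 11·(7/66) = 7/6.
Numerically: 7/6 ≈ 1.166667.
Is 7/6 < 1? NO.
Since the bound 7/6 is ≥ 1, the union bound is uninformative here; it does NOT by itself certify existence.

11·p = 7/6 ≈ 1.166667; existence NOT certified by the union bound.


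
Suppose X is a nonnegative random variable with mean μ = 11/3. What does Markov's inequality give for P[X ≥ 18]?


μ = E[X] = 11/3, a = 18.
Markov: P[X ≥ 18] ≤ μ/a = (11/3)/18 = 11/54.
Numerically: ≈ 0.203704.
(Since a = 18 > μ = 3.666667, the bound 11/54 is < 1 and informative.)

P[X ≥ 18] ≤ 11/54 ≈ 0.203704.


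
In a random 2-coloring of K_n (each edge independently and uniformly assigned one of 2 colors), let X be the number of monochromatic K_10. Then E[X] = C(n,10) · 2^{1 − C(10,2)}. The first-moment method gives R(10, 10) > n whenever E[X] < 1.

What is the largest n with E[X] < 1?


We need C(n, 10) · 2^{1 − 45} < 1, i.e. C(n, 10) < 2^{45 − 1} = 17592186044416.
Check values of n near the boundary:
  n = 99: C(99, 10) = 15579278510796; 15579278510796 < 17592186044416? YES
  n = 100: C(100, 10) = 17310309456440; 17310309456440 < 17592186044416? YES
  n = 101: C(101, 10) = 19212541264840; 19212541264840 < 17592186044416? NO
The largest n with C(n, 10) < 17592186044416 is n = 100 (where E[X] = 2163788682055/2199023255552 ≈ 0.983977). Hence R(10, 10) > 100, i.e. R(10, 10) ≥ 101.

Largest n = 100; hence R(10, 10) > 100.


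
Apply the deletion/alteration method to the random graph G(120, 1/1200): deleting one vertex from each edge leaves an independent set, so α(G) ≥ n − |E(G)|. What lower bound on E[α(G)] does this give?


E[|E(G)|] = C(120, 2)·p = 7140 · (1/1200) = 119/20.
E[α(G)] ≥ n − E[|E(G)|] = 120 − 119/20 = 2281/20.
Numerically: ≈ 114.05000.
(This is only a lower bound; the true E[α(G)] may be larger.)

E[α(G)] ≥ 2281/20 ≈ 114.05000.


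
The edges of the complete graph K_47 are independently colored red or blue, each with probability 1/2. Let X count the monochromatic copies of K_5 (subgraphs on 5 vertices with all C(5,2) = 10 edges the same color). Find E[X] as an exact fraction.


Let X = Σ_S X_S over the C(47, 5) = 1533939 subsets S of size 5, where X_S = 1 if the K_5 on S is monochromatic.
For a fixed S, the K_5 on S has C(5, 2) = 10 edges. P[all 10 edges red] = (1/2)^10, and likewise for blue, so P[monochromatic] = 2·(1/2)^10 = 2^{1 − 10} = 1/512.
By linearity of expectation: E[X] = C(47, 5) · 2^{1 − 10} = 1533939 · 1/512 = 1533939/512.
Numerically: E[X] ≈ 2995.97461.

E[X] = C(47,5)·2^(1−C(5,2)) = 1533939/512 ≈ 2995.97461.


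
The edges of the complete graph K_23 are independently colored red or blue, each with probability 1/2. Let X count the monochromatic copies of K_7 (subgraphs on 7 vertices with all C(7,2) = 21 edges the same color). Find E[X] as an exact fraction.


Let X = Σ_S X_S over the C(23, 7) = 245157 subsets S of size 7, where X_S = 1 if the K_7 on S is monochromatic.
For a fixed S, the K_7 on S has C(7, 2) = 21 edges. P[all 21 edges red] = (1/2)^21, and likewise for blue, so P[monochromatic] = 2·(1/2)^21 = 2^{1 − 21} = 1/1048576.
Summing: E[X] = C(23, 7) · 2^{1 − 21} = 245157 · 1/1048576 = 245157/1048576.
Numerically: E[X] ≈ 0.233800.

E[X] = C(23,7)·2^(1−C(7,2)) = 245157/1048576 ≈ 0.233800.


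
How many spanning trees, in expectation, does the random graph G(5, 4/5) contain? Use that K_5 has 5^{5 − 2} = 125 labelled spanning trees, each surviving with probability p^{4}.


K_5 has 5^{5 − 2} = 125 labelled spanning trees.
For each such spanning tree H, let X_H = 1 if all 4 edges of H are present in G. Then P[X_H = 1] = p^{4} = (4/5)^{4} = 256/625.
Summing the indicators: E[X] = Σ_H E[X_H] = 125 · p^{4} = 125 · 256/625 = 256/5.
Numerically: E[X] ≈ 51.2.

E[X] = 125 · (4/5)^{4} = 256/5 ≈ 51.2.


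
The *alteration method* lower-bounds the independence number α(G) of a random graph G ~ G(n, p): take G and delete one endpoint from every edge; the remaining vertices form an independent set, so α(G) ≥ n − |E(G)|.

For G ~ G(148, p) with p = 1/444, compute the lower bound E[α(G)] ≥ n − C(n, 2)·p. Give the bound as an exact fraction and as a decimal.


E[|E(G)|] = C(148, 2)·p = 10878 · (1/444) = 49/2.
E[α(G)] ≥ n − E[|E(G)|] = 148 − 49/2 = 247/2.
Numerically: ≈ 123.50000.
(This is only a lower bound; the true E[α(G)] may be larger.)

E[α(G)] ≥ 247/2 ≈ 123.50000.


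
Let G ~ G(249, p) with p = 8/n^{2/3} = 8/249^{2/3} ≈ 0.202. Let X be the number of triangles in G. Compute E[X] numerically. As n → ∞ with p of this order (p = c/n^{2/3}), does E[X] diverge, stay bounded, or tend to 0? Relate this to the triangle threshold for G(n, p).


Number of potential triangles: C(249, 3) = 2542124.
Each occurs with probability p³ ≈ (0.202)³ ≈ 8.25793e-03.
By linearity: E[X] = C(249, 3)·p³ ≈ 2542124 · 8.25793e-03 ≈ 20992.685.
Since α = 2/3 < 1, p = c/n^{2/3} ≫ 1/n is above the triangle threshold p ~ 1/n. Asymptotically E[X] ~ (c³/6)·n^{3(1−α)} = (8³/6)·n^{1} → ∞; triangles are abundant w.h.p.

E[X] ≈ 20992.685; in regime p = Θ(1/n^{2/3}) E[X] diverges (above the triangle threshold p ~ 1/n).


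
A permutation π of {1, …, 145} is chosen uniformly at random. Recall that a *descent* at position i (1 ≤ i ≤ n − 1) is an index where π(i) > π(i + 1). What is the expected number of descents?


Write X = Σ X_I over i = 1, …, 144, with X_I the indicator of one descent.
There are 144 indicators.
For each fixed i, the pair (π(i), π(i+1)) is a uniformly random ordered pair of distinct values from {1, …, 145}; by symmetry P[π(i) > π(i+1)] = 1/2.
By linearity: E[X] = 144 · (1/2) = (145 − 1) · (1/2) = 72 ≈ 72.000.

E[X] = 72 = 72.000.


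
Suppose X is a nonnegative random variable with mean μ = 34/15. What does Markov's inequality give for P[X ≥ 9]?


μ = E[X] = 34/15, a = 9.
Markov: P[X ≥ 9] ≤ μ/a = (34/15)/9 = 34/135.
Numerically: ≈ 0.251852.
(Since a = 9 > μ = 2.266667, the bound 34/135 is < 1 and informative.)

P[X ≥ 9] ≤ 34/135 ≈ 0.251852.


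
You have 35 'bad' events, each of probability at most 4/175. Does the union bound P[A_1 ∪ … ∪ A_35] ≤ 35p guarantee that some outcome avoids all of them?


Union bound: P[∪_{i=1}^{35} A_i] ≤ Σ_i P[A_i] ≤ 35·p = 35·(4/175) = 4/5.
Numerically: 4/5 ≈ 0.800.
Is 4/5 < 1? YES.
Since P[∪ A_i] ≤ 4/5 < 1, the complement has P[∩ A_i^c] ≥ 1 − 4/5 = 1/5 > 0, so some outcome avoids every A_i.

35·p = 4/5 ≈ 0.800; existence CERTIFIED by the union bound.


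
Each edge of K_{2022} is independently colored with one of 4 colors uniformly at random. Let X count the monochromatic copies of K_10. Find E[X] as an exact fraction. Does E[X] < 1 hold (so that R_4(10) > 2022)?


E[X] = C(2022, 10) · 4^{1 − 45} = 307870445231474093395937796 · 4^{−44} = 307870445231474093395937796/309485009821345068724781056.
As a reduced fraction: E[X] = 76967611307868523348984449/77371252455336267181195264 ≈ 0.9948.
Is E[X] < 1? YES.
Since E[X] < 1, there exists a 4-coloring of K_{2022} with no monochromatic K_10; hence R_4(10) > 2022.

E[X] = 76967611307868523348984449/77371252455336267181195264 ≈ 0.9948; E[X] < 1, so R_4(10) > 2022.


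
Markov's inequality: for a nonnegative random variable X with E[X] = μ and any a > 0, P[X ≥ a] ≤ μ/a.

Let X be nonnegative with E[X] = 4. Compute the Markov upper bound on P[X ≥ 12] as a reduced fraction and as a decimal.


μ = E[X] = 4, a = 12.
Markov: P[X ≥ 12] ≤ μ/a = (4)/12 = 1/3.
Numerically: ≈ 0.333333.
(Since a = 12 > μ = 4.000000, the bound 1/3 is < 1 and informative.)

P[X ≥ 12] ≤ 1/3 ≈ 0.333333.


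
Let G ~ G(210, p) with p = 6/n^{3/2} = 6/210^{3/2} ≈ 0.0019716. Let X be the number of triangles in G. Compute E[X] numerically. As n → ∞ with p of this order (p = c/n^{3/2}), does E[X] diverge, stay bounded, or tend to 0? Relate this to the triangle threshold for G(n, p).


Number of potential triangles: C(210, 3) = 1521520.
Each occurs with probability p³ ≈ (0.0019716)³ ≈ 7.6642017e-09.
By linearity: E[X] = C(210, 3)·p³ ≈ 1521520 · 7.6642017e-09 ≈ 0.01166.
Since α = 3/2 > 1, p = c/n^{3/2} = o(1/n) is below the triangle threshold p ~ 1/n. Asymptotically E[X] ~ (c³/6)·n^{3(1−α)} = (6³/6)·n^{-1.5} → 0, so by Markov's inequality G has no triangles w.h.p.

E[X] ≈ 0.01166; in regime p = Θ(1/n^{3/2}) E[X] tends to 0 (below the triangle threshold p ~ 1/n).


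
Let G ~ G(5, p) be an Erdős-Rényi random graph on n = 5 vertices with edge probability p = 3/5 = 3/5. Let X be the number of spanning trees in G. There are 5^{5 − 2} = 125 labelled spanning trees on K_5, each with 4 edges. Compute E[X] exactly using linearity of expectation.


K_5 has 5^{5 − 2} = 125 labelled spanning trees.
For each such spanning tree H, let X_H = 1 if all 4 edges of H are present in G. Then P[X_H = 1] = p^{4} = (3/5)^{4} = 81/625.
By linearity of expectation: E[X] = Σ_H E[X_H] = 125 · p^{4} = 125 · 81/625 = 81/5.
Numerically: E[X] ≈ 16.2.

E[X] = 125 · (3/5)^{4} = 81/5 ≈ 16.2.


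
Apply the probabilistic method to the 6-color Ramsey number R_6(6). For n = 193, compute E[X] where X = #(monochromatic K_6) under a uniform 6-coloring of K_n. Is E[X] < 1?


E[X] = C(193, 6) · 6^{1 − 15} = 66364016544 · 6^{−14} = 66364016544/78364164096.
As a reduced fraction: E[X] = 230430613/272097792 ≈ 0.8469.
Is E[X] < 1? YES.
Since E[X] < 1, there exists a 6-coloring of K_{193} with no monochromatic K_6; hence R_6(6) > 193.

E[X] = 230430613/272097792 ≈ 0.8469; E[X] < 1, so R_6(6) > 193.


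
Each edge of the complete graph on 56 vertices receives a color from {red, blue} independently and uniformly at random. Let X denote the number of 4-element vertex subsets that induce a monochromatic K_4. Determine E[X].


Let X = Σ_S X_S over the C(56, 4) = 367290 subsets S of size 4, where X_S = 1 if the K_4 on S is monochromatic.
For a fixed S, the K_4 on S has C(4, 2) = 6 edges. P[all 6 edges red] = (1/2)^6, and likewise for blue, so P[monochromatic] = 2·(1/2)^6 = 2^{1 − 6} = 1/32.
By linearity of expectation: E[X] = C(56, 4) · 2^{1 − 6} = 367290 · 1/32 = 183645/16.
Numerically: E[X] ≈ 11477.812.

E[X] = C(56,4)·2^(1−C(4,2)) = 183645/16 ≈ 11477.812.


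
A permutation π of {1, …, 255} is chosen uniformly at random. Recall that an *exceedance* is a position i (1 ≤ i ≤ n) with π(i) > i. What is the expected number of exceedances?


Write X = Σ_{i=1}^{255} X_i, where X_i = 1_{π(i) > i}.
For each fixed i, π(i) is uniform over {1, …, 255} (marginal of a uniform permutation), so P[π(i) > i] = (n − i)/n. Summing: Σ_{i=1}^{255} (n − i)/n = (0 + 1 + … + 254)/255 = 255(255 − 1)/(2·255) = (255 − 1)/2.
Hence E[X] = Σ_{i=1}^{255} (255 − i)/255 = 127 ≈ 127.0000.

E[X] = 127 = 127.0000.


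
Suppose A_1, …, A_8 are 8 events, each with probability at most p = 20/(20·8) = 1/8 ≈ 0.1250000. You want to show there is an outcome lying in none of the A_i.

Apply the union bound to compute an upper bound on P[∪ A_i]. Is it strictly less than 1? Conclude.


Union bound: P[∪_{i=1}^{8} A_i] ≤ Σ_i P[A_i] ≤ 8·p = 8·(1/8) = 1.
Numerically: 1 ≈ 1.0000000.
Is 1 < 1? NO.
Since the bound 1 is ≥ 1, the union bound is uninformative here; it does NOT by itself certify existence.

8·p = 1 ≈ 1.0000000; existence NOT certified by the union bound.


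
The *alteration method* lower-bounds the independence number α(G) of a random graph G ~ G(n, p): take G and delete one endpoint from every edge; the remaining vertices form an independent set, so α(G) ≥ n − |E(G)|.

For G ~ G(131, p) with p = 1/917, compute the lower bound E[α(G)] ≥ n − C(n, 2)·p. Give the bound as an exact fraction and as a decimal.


E[|E(G)|] = C(131, 2)·p = 8515 · (1/917) = 65/7.
E[α(G)] ≥ n − E[|E(G)|] = 131 − 65/7 = 852/7.
Numerically: ≈ 121.714.
(This is only a lower bound; the true E[α(G)] may be larger.)

E[α(G)] ≥ 852/7 ≈ 121.714.


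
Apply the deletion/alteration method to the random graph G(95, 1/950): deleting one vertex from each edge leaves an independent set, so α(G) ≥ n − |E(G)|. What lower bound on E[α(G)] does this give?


E[|E(G)|] = C(95, 2)·p = 4465 · (1/950) = 47/10.
E[α(G)] ≥ n − E[|E(G)|] = 95 − 47/10 = 903/10.
Numerically: ≈ 90.300.
(This is only a lower bound; the true E[α(G)] may be larger.)

E[α(G)] ≥ 903/10 ≈ 90.300.


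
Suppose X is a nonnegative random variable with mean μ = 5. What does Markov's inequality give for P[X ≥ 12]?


μ = E[X] = 5, a = 12.
Markov: P[X ≥ 12] ≤ μ/a = (5)/12 = 5/12.
Numerically: ≈ 0.417.
(Since a = 12 > μ = 5.000, the bound 5/12 is < 1 and informative.)

P[X ≥ 12] ≤ 5/12 ≈ 0.417.


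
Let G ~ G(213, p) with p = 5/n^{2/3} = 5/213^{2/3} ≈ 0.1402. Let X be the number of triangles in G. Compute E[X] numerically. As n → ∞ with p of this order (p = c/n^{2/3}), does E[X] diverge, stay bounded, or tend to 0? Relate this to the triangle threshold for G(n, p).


Number of potential triangles: C(213, 3) = 1587986.
Each occurs with probability p³ ≈ (0.1402)³ ≈ 2.755185e-03.
By linearity: E[X] = C(213, 3)·p³ ≈ 1587986 · 2.755185e-03 ≈ 4375.1956.
Since α = 2/3 < 1, p = c/n^{2/3} ≫ 1/n is above the triangle threshold p ~ 1/n. Asymptotically E[X] ~ (c³/6)·n^{3(1−α)} = (5³/6)·n^{1} → ∞; triangles are abundant w.h.p.

E[X] ≈ 4375.1956; in regime p = Θ(1/n^{2/3}) E[X] diverges (above the triangle threshold p ~ 1/n).


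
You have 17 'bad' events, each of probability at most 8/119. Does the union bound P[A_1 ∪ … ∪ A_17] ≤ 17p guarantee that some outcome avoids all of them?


Union bound: P[∪_{i=1}^{17} A_i] ≤ Σ_i P[A_i] ≤ 17·p = 17·(8/119) = 8/7.
Numerically: 8/7 ≈ 1.1428571.
Is 8/7 < 1? NO.
Since the bound 8/7 is ≥ 1, the union bound is uninformative here; it does NOT by itself certify existence.

17·p = 8/7 ≈ 1.1428571; existence NOT certified by the union bound.


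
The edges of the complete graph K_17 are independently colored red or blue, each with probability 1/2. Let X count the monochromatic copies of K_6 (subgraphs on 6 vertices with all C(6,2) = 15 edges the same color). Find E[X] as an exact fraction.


Let X = Σ_S X_S over the C(17, 6) = 12376 subsets S of size 6, where X_S = 1 if the K_6 on S is monochromatic.
For a fixed S, the K_6 on S has C(6, 2) = 15 edges. P[all 15 edges red] = (1/2)^15, and likewise for blue, so P[monochromatic] = 2·(1/2)^15 = 2^{1 − 15} = 1/16384.
By linearity of expectation: E[X] = C(17, 6) · 2^{1 − 15} = 12376 · 1/16384 = 1547/2048.
Numerically: E[X] ≈ 0.755.

E[X] = C(17,6)·2^(1−C(6,2)) = 1547/2048 ≈ 0.755.


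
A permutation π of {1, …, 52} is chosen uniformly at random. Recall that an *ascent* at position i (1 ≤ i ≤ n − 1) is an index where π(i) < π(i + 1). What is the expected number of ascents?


Write X = Σ X_I over i = 1, …, 51, with X_I the indicator of one ascent.
There are 51 indicators.
For each fixed i, the pair (π(i), π(i+1)) is a uniformly random ordered pair of distinct values from {1, …, 52}; by symmetry P[π(i) < π(i+1)] = 1/2.
By linearity: E[X] = 51 · (1/2) = (52 − 1) · (1/2) = 51/2 ≈ 25.500000.

E[X] = 51/2 = 25.500000.


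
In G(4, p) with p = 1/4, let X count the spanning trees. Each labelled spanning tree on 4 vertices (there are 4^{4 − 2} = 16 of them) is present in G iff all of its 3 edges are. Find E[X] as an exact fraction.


K_4 has 4^{4 − 2} = 16 labelled spanning trees.
For each such spanning tree H, let X_H = 1 if all 3 edges of H are present in G. Then P[X_H = 1] = p^{3} = (1/4)^{3} = 1/64.
By linearity: E[X] = Σ_H E[X_H] = 16 · p^{3} = 16 · 1/64 = 1/4.
Numerically: E[X] ≈ 0.25.

E[X] = 16 · (1/4)^{3} = 1/4 ≈ 0.25.


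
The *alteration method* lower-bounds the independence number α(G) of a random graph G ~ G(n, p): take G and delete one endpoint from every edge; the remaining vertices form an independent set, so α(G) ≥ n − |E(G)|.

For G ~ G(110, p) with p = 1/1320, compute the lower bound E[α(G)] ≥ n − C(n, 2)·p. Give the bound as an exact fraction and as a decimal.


E[|E(G)|] = C(110, 2)·p = 5995 · (1/1320) = 109/24.
E[α(G)] ≥ n − E[|E(G)|] = 110 − 109/24 = 2531/24.
Numerically: ≈ 105.4583.
(This is only a lower bound; the true E[α(G)] may be larger.)

E[α(G)] ≥ 2531/24 ≈ 105.4583.


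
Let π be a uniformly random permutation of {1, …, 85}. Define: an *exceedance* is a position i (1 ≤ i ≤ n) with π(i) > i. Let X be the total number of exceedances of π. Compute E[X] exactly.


Write X = Σ_{i=1}^{85} X_i, where X_i = 1_{π(i) > i}.
For each fixed i, π(i) is uniform over {1, …, 85} (marginal of a uniform permutation), so P[π(i) > i] = (n − i)/n. Summing: Σ_{i=1}^{85} (n − i)/n = (0 + 1 + … + 84)/85 = 85(85 − 1)/(2·85) = (85 − 1)/2.
Hence E[X] = Σ_{i=1}^{85} (85 − i)/85 = 42 ≈ 42.0000.

E[X] = 42 = 42.0000.


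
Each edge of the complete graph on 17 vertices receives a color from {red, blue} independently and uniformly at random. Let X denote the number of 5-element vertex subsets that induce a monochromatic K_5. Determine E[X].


Let X = Σ_S X_S over the C(17, 5) = 6188 subsets S of size 5, where X_S = 1 if the K_5 on S is monochromatic.
For a fixed S, the K_5 on S has C(5, 2) = 10 edges. P[all 10 edges red] = (1/2)^10, and likewise for blue, so P[monochromatic] = 2·(1/2)^10 = 2^{1 − 10} = 1/512.
By linearity of expectation: E[X] = C(17, 5) · 2^{1 − 10} = 6188 · 1/512 = 1547/128.
Numerically: E[X] ≈ 12.086.

E[X] = C(17,5)·2^(1−C(5,2)) = 1547/128 ≈ 12.086.


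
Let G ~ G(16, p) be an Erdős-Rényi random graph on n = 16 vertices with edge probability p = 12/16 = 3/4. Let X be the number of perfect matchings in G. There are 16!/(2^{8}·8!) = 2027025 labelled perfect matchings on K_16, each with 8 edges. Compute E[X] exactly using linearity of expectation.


K_16 has 16!/(2^{8}·8!) = 2027025 labelled perfect matchings.
For each such perfect matching H, let X_H = 1 if all 8 edges of H are present in G. Then P[X_H = 1] = p^{8} = (3/4)^{8} = 6561/65536.
By linearity of expectation: E[X] = Σ_H E[X_H] = 2027025 · p^{8} = 2027025 · 6561/65536 = 13299311025/65536.
Numerically: E[X] ≈ 202931.

E[X] = 2027025 · (3/4)^{8} = 13299311025/65536 ≈ 202931.


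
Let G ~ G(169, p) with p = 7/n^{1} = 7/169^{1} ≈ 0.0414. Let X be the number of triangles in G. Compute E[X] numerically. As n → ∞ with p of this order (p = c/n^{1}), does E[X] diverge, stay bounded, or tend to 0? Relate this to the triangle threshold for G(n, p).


Number of potential triangles: C(169, 3) = 790244.
Each occurs with probability p³ ≈ (0.0414)³ ≈ 7.10614e-05.
By linearity: E[X] = C(169, 3)·p³ ≈ 790244 · 7.10614e-05 ≈ 56.156.
Here α = 1, so p = 7/n is exactly at the triangle threshold p ~ 1/n. Asymptotically E[X] → c³/6 = 7³/6 = 343/6 ≈ 57.167, a bounded constant. In this regime the triangle count is asymptotically Poisson(c³/6).

E[X] ≈ 56.156; in regime p = Θ(1/n^{1}) E[X] stays bounded (at the triangle threshold p ~ 1/n).


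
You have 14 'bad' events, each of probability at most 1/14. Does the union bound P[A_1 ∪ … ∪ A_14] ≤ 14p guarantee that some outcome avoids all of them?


Union bound: P[∪_{i=1}^{14} A_i] ≤ Σ_i P[A_i] ≤ 14·p = 14·(1/14) = 1.
Numerically: 1 ≈ 1.00000.
Is 1 < 1? NO.
Since the bound 1 is ≥ 1, the union bound is uninformative here; it does NOT by itself certify existence.

14·p = 1 ≈ 1.00000; existence NOT certified by the union bound.


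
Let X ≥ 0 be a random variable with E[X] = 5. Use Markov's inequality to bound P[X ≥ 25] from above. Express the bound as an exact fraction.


μ = E[X] = 5, a = 25.
Markov: P[X ≥ 25] ≤ μ/a = (5)/25 = 1/5.
Numerically: ≈ 0.200.
(Since a = 25 > μ = 5.000, the bound 1/5 is < 1 and informative.)

P[X ≥ 25] ≤ 1/5 ≈ 0.200.


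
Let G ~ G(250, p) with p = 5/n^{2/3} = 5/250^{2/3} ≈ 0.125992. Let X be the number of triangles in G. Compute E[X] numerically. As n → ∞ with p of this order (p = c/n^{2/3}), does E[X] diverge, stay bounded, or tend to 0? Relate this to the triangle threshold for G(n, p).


Number of potential triangles: C(250, 3) = 2573000.
Each occurs with probability p³ ≈ (0.125992)³ ≈ 2.00000000e-03.
By linearity: E[X] = C(250, 3)·p³ ≈ 2573000 · 2.00000000e-03 ≈ 5146.000000.
Since α = 2/3 < 1, p = c/n^{2/3} ≫ 1/n is above the triangle threshold p ~ 1/n. Asymptotically E[X] ~ (c³/6)·n^{3(1−α)} = (5³/6)·n^{1} → ∞; triangles are abundant w.h.p.

E[X] ≈ 5146.000000; in regime p = Θ(1/n^{2/3}) E[X] diverges (above the triangle threshold p ~ 1/n).


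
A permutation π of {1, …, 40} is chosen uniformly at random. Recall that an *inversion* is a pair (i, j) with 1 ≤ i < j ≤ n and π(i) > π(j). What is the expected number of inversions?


Write X = Σ X_I over the C(40, 2) = 780 pairs i < j, with X_I the indicator of one inversion.
There are 780 indicators.
For each fixed pair i < j, the values π(i) and π(j) are two distinct elements of {1, …, 40} in uniformly random order; by symmetry P[π(i) > π(j)] = 1/2.
By linearity: E[X] = 780 · (1/2) = C(40, 2) · (1/2) = 780/2 = 390 ≈ 390.000000.

E[X] = 390 = 390.000000.


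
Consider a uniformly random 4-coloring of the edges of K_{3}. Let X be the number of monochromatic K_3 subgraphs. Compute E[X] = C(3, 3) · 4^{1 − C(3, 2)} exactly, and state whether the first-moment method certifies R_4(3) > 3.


E[X] = C(3, 3) · 4^{1 − 3} = 1 · 4^{−2} = 1/16.
As a reduced fraction: E[X] = 1/16 ≈ 0.062.
Is E[X] < 1? YES.
Since E[X] < 1, there exists a 4-coloring of K_{3} with no monochromatic K_3; hence R_4(3) > 3.

E[X] = 1/16 ≈ 0.062; E[X] < 1, so R_4(3) > 3.


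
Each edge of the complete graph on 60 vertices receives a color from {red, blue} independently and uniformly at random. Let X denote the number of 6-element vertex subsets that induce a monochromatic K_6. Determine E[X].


Let X = Σ_S X_S over the C(60, 6) = 50063860 subsets S of size 6, where X_S = 1 if the K_6 on S is monochromatic.
For a fixed S, the K_6 on S has C(6, 2) = 15 edges. P[all 15 edges red] = (1/2)^15, and likewise for blue, so P[monochromatic] = 2·(1/2)^15 = 2^{1 − 15} = 1/16384.
Summing: E[X] = C(60, 6) · 2^{1 − 15} = 50063860 · 1/16384 = 12515965/4096.
Numerically: E[X] ≈ 3055.655518.

E[X] = C(60,6)·2^(1−C(6,2)) = 12515965/4096 ≈ 3055.655518.


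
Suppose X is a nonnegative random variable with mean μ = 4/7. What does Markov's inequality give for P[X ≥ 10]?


μ = E[X] = 4/7, a = 10.
Markov: P[X ≥ 10] ≤ μ/a = (4/7)/10 = 2/35.
Numerically: ≈ 0.057143.
(Since a = 10 > μ = 0.571429, the bound 2/35 is < 1 and informative.)

P[X ≥ 10] ≤ 2/35 ≈ 0.057143.


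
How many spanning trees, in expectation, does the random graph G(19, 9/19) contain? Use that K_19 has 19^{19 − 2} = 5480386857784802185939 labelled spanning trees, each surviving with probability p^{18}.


K_19 has 19^{19 − 2} = 5480386857784802185939 labelled spanning trees.
For each such spanning tree H, let X_H = 1 if all 18 edges of H are present in G. Then P[X_H = 1] = p^{18} = (9/19)^{18} = 150094635296999121/104127350297911241532841.
By linearity of expectation: E[X] = Σ_H E[X_H] = 5480386857784802185939 · p^{18} = 5480386857784802185939 · 150094635296999121/104127350297911241532841 = 150094635296999121/19.
Numerically: E[X] ≈ 7.89972e+15.

E[X] = 5480386857784802185939 · (9/19)^{18} = 150094635296999121/19 ≈ 7.89972e+15.


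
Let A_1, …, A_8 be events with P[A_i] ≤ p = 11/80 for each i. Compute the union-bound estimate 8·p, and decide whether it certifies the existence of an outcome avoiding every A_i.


Union bound: P[∪_{i=1}^{8} A_i] ≤ Σ_i P[A_i] ≤ 8·p = 8·(11/80) = 11/10.
Numerically: 11/10 ≈ 1.100000.
Is 11/10 < 1? NO.
Since the bound 11/10 is ≥ 1, the union bound is uninformative here; it does NOT by itself certify existence.

8·p = 11/10 ≈ 1.100000; existence NOT certified by the union bound.


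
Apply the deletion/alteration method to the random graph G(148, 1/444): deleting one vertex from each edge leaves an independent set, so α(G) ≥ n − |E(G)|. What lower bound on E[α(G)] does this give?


E[|E(G)|] = C(148, 2)·p = 10878 · (1/444) = 49/2.
E[α(G)] ≥ n − E[|E(G)|] = 148 − 49/2 = 247/2.
Numerically: ≈ 123.500000.
(This is only a lower bound; the true E[α(G)] may be larger.)

E[α(G)] ≥ 247/2 ≈ 123.500000.


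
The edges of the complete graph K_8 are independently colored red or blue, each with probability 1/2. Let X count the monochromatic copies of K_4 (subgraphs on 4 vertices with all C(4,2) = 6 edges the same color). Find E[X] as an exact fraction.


Let X = Σ_S X_S over the C(8, 4) = 70 subsets S of size 4, where X_S = 1 if the K_4 on S is monochromatic.
For a fixed S, the K_4 on S has C(4, 2) = 6 edges. P[all 6 edges red] = (1/2)^6, and likewise for blue, so P[monochromatic] = 2·(1/2)^6 = 2^{1 − 6} = 1/32.
Summing: E[X] = C(8, 4) · 2^{1 − 6} = 70 · 1/32 = 35/16.
Numerically: E[X] ≈ 2.188.

E[X] = C(8,4)·2^(1−C(4,2)) = 35/16 ≈ 2.188.


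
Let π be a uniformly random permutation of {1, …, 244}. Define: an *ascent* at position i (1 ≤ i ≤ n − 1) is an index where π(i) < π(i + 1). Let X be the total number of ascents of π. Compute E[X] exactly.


Write X = Σ X_I over i = 1, …, 243, with X_I the indicator of one ascent.
There are 243 indicators.
For each fixed i, the pair (π(i), π(i+1)) is a uniformly random ordered pair of distinct values from {1, …, 244}; by symmetry P[π(i) < π(i+1)] = 1/2.
By linearity: E[X] = 243 · (1/2) = (244 − 1) · (1/2) = 243/2 ≈ 121.500000.

E[X] = 243/2 = 121.500000.
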